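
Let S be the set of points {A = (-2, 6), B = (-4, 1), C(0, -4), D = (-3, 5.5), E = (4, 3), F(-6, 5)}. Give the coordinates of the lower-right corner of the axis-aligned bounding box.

(4, -4)

x-range [-6, 4], y-range [-4, 6].
The lower-right corner is (4, -4).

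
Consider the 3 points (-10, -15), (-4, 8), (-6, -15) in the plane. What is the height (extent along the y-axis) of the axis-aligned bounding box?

23

max y = 8, min y = -15, so height = 23.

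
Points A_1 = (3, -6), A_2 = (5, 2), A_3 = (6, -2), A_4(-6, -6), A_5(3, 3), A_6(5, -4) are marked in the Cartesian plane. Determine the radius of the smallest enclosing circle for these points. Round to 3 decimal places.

6.801

The minimum enclosing circle of a finite set is fixed by two of the points (as a diameter) or three (as a circumcircle).
The farthest pair is A_2–A_4 with squared distance 185. The circle on this segment as diameter has centre (-0.5, -2) and r² = 185/4 = 46.25.
Check A_1: distance² to centre = 28.25 ≤ 46.25, so it lies inside.
All remaining points lie in this disk, and no smaller disk contains both endpoints, so this is the minimum enclosing circle.
r = √(46.25) ≈ 6.801.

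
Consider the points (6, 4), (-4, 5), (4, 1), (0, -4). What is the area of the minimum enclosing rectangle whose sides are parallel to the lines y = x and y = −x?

In coordinates u = x + y, v = x − y the rectangle is axis-aligned; the map (x,y)→(u,v) scales areas by 2.
u-values: 10, 1, 5, -4; range = 10 − (-4) = 14.
v-values: 2, -9, 3, 4; range = 4 − (-9) = 13.
Area = (14 × 13) / 2 = 91.

91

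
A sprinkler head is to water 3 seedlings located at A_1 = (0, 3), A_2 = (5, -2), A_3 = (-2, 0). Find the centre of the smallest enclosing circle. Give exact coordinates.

(1.7, -0.3)

Side lengths²: A_1A_2² = 50, A_1A_3² = 13, A_2A_3² = 53.
Since A_2A_3² = 53 < 50 + 13 = 63, the triangle is acute, so the smallest enclosing circle is the circumcircle.
Circumcentre = (1.7, -0.3), r² = 13.78.
Centre = (1.7, -0.3).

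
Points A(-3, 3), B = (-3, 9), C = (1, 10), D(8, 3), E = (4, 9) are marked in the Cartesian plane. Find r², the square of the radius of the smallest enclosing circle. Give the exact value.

39.25

The minimum enclosing circle of a finite set is fixed by two of the points (as a diameter) or three (as a circumcircle).
The farthest pair is B–D with squared distance 157. The circle on this segment as diameter has centre (2.5, 6) and r² = 157/4 = 39.25.
Check A: distance² to centre = 39.25 ≤ 39.25, so it lies inside.
All remaining points lie in this disk, and no smaller disk contains both endpoints, so this is the minimum enclosing circle.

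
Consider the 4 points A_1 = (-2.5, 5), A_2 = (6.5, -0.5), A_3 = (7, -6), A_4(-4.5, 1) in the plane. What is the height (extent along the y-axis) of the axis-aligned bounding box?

max y = 5, min y = -6, so height = 11.

11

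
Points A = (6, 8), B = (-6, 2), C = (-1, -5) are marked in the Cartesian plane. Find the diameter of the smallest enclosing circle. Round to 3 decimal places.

Side lengths²: AB² = 180, AC² = 218, BC² = 74.
Since AC² = 218 < 180 + 74 = 254, the triangle is acute, so the smallest enclosing circle is the circumcircle.
Circumcentre = (28/19, 39/19), r² = 20165/361.
Diameter = 2r = 2√(20165/361) ≈ 14.948.

14.948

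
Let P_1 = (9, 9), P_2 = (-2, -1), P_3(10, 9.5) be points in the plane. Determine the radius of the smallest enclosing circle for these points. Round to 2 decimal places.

Side lengths²: P_1P_2² = 221, P_1P_3² = 1.25, P_2P_3² = 254.25.
Since P_2P_3² = 254.25 ≥ 221 + 1.25 = 222.25, the angle opposite P_2P_3 is not acute, so the smallest enclosing circle has P_2P_3 as diameter.
Centre = midpoint of P_2P_3 = (4, 4.25), r² = 254.25/4 = 63.5625.
r = √(63.5625) ≈ 7.97.

7.97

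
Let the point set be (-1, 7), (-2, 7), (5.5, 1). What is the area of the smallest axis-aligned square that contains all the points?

56.25

The bounding box has width 7.5 and height 6.
An axis-aligned square enclosing the set must have side ≥ max(width, height).
So the minimum side is max(7.5, 6) = 7.5.
Area = 7.5² = 56.25.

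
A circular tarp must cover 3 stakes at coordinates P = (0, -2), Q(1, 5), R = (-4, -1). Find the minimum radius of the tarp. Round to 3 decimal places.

3.926

Side lengths²: PQ² = 50, PR² = 17, QR² = 61.
Since QR² = 61 < 50 + 17 = 67, the triangle is acute, so the smallest enclosing circle is the circumcircle.
Circumcentre = (-69/58, 101/58), r² = 25925/1682.
r = √(25925/1682) ≈ 3.926.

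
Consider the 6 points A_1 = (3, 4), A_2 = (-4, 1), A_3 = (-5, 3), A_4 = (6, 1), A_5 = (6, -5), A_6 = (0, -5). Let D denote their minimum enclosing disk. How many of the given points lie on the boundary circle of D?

By Welzl's lemma the MEC is supported by two points (diametrically opposite) or three points (on a circumcircle).
The farthest pair is A_3–A_5 with squared distance 185. The circle on this segment as diameter has centre (0.5, -1) and r² = 185/4 = 46.25.
Check A_1: distance² to centre = 31.25 ≤ 46.25, so it lies inside.
All remaining points lie in this disk, and no smaller disk contains both endpoints, so this is the minimum enclosing circle.
The points at distance exactly r from the centre are A_3, A_5 — 2 points.

2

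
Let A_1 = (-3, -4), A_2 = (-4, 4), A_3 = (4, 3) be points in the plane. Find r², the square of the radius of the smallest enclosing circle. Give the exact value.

Side lengths²: A_1A_2² = 65, A_1A_3² = 98, A_2A_3² = 65.
Since A_1A_3² = 98 < 65 + 65 = 130, the triangle is acute, so the smallest enclosing circle is the circumcircle.
Circumcentre = (-7/18, 7/18), r² = 4225/162.

4225/162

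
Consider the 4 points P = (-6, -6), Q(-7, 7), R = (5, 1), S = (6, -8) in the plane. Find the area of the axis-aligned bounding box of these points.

x ranges over [-7, 6], width 13.
y ranges over [-8, 7], height 15.
Area = 13 × 15 = 195.

195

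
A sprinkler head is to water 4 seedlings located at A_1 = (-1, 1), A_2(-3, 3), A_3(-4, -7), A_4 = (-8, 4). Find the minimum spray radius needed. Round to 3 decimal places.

5.852

The minimum enclosing circle of a finite set is fixed by two of the points (as a diameter) or three (as a circumcircle).
The farthest pair is A_3–A_4 with squared distance 137. The circle on this segment as diameter has centre (-6, -1.5) and r² = 137/4 = 34.25.
Check A_1: distance² to centre = 31.25 ≤ 34.25, so it lies inside.
All remaining points lie in this disk, and no smaller disk contains both endpoints, so this is the minimum enclosing circle.
r = √(34.25) ≈ 5.852.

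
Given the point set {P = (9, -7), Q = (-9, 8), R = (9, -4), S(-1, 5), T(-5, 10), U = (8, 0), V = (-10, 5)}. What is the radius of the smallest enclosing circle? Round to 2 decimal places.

The minimum enclosing circle of a finite set is fixed by two of the points (as a diameter) or three (as a circumcircle).
The farthest pair is P–Q with squared distance 549. The circle on this segment as diameter has centre (0, 0.5) and r² = 549/4 = 137.25.
Check R: distance² to centre = 101.25 ≤ 137.25, so it lies inside.
All remaining points lie in this disk, and no smaller disk contains both endpoints, so this is the minimum enclosing circle.
r = √(137.25) ≈ 11.72.

11.72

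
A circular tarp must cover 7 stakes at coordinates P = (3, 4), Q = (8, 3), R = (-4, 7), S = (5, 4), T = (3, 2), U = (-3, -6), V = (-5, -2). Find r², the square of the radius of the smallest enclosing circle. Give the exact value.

42925/722

A smallest enclosing disk is always determined by at most three of the input points on its boundary.
The minimum enclosing circle is determined by three boundary points: Q, R, U.
Their circumcentre is (23/38, 31/38) with r² = 42925/722.
The farthest remaining point V is at distance² 28409/722 ≤ 42925/722.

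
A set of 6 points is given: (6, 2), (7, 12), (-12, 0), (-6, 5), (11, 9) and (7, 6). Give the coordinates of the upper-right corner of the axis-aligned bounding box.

(11, 12)

x-range [-12, 11], y-range [0, 12].
The upper-right corner is (11, 12).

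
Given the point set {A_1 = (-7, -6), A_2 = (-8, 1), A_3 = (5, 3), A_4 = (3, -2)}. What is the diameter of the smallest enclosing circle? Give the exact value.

15

The farthest pair is A_1–A_3 with squared distance 225. The circle on this segment as diameter has centre (-1, -1.5) and r² = 225/4 = 56.25.
Check A_2: distance² to centre = 55.25 ≤ 56.25, so it lies inside.
All remaining points lie in this disk, and no smaller disk contains both endpoints, so this is the minimum enclosing circle.
Diameter = 2r = 2√(56.25) = 15.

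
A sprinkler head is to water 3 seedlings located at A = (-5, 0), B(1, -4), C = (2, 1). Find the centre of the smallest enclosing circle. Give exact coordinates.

(-22/17, -16/17)

Side lengths²: AB² = 52, AC² = 50, BC² = 26.
Since AB² = 52 < 50 + 26 = 76, the triangle is acute, so the smallest enclosing circle is the circumcircle.
Circumcentre = (-22/17, -16/17), r² = 4225/289.
Centre = (-22/17, -16/17).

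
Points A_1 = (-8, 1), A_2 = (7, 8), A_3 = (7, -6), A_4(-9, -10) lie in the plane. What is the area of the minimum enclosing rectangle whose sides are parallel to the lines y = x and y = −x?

In coordinates u = x + y, v = x − y the rectangle is axis-aligned; the map (x,y)→(u,v) scales areas by 2.
u-values: -7, 15, 1, -19; range = 15 − (-19) = 34.
v-values: -9, -1, 13, 1; range = 13 − (-9) = 22.
Area = (34 × 22) / 2 = 374.

374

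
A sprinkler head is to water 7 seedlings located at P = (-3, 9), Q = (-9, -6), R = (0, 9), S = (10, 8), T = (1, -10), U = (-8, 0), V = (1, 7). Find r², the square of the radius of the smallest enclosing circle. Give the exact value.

By Welzl's lemma the MEC is supported by two points (diametrically opposite) or three points (on a circumcircle).
The farthest pair is Q–S with squared distance 557. The circle on this segment as diameter has centre (0.5, 1) and r² = 557/4 = 139.25.
Check P: distance² to centre = 76.25 ≤ 139.25, so it lies inside.
All remaining points lie in this disk, and no smaller disk contains both endpoints, so this is the minimum enclosing circle.

139.25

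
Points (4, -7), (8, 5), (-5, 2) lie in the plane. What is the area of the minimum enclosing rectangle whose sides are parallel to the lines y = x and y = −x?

144

In coordinates u = x + y, v = x − y the rectangle is axis-aligned; the map (x,y)→(u,v) scales areas by 2.
u-values: -3, 13, -3; range = 13 − (-3) = 16.
v-values: 11, 3, -7; range = 11 − (-7) = 18.
Area = (16 × 18) / 2 = 144.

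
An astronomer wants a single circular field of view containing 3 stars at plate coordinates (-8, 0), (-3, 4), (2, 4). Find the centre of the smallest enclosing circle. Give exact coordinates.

(-3, 2)

Call the three points A, B, C in the order given.
Side lengths²: AB² = 41, AC² = 116, BC² = 25.
Since AC² = 116 ≥ 41 + 25 = 66, the angle opposite AC is not acute, so the smallest enclosing circle has AC as diameter.
Centre = midpoint of AC = (-3, 2), r² = 116/4 = 29.
Centre = (-3, 2).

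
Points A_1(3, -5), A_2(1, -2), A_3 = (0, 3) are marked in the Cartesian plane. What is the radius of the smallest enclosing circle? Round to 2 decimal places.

4.27

Side lengths²: A_1A_2² = 13, A_1A_3² = 73, A_2A_3² = 26.
Since A_1A_3² = 73 ≥ 26 + 13 = 39, the angle opposite A_1A_3 is not acute, so the smallest enclosing circle has A_1A_3 as diameter.
Centre = midpoint of A_1A_3 = (1.5, -1), r² = 73/4 = 18.25.
r = √(18.25) ≈ 4.27.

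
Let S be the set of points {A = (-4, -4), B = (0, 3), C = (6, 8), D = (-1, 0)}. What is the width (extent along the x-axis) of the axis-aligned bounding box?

max x = 6, min x = -4, so width = 10.

10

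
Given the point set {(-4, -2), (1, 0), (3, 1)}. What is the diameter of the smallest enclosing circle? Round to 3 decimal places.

7.616

Call the three points A, B, C in the order given.
Side lengths²: AB² = 29, AC² = 58, BC² = 5.
Since AC² = 58 ≥ 29 + 5 = 34, the angle opposite AC is not acute, so the smallest enclosing circle has AC as diameter.
Centre = midpoint of AC = (-0.5, -0.5), r² = 58/4 = 14.5.
Diameter = 2r = 2√(14.5) ≈ 7.616.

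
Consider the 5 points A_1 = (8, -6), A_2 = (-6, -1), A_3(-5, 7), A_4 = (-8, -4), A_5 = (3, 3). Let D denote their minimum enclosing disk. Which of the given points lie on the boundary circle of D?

The minimum enclosing circle is determined by three boundary points: A_1, A_3, A_4.
Their circumcentre is (4/7, -3/7) with r² = 4225/49.
The farthest remaining point A_2 is at distance² 2132/49 ≤ 4225/49.
The points at distance exactly r from the centre are A_1, A_3, A_4 — 3 points.

A_1, A_3, A_4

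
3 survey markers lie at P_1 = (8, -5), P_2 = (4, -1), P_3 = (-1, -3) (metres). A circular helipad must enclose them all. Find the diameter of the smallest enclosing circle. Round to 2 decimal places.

9.22

Side lengths²: P_1P_2² = 32, P_1P_3² = 85, P_2P_3² = 29.
Since P_1P_3² = 85 ≥ 32 + 29 = 61, the angle opposite P_1P_3 is not acute, so the smallest enclosing circle has P_1P_3 as diameter.
Centre = midpoint of P_1P_3 = (3.5, -4), r² = 85/4 = 21.25.
Diameter = 2r = 2√(21.25) ≈ 9.22.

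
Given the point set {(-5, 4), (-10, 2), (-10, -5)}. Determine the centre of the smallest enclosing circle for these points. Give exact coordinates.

Call the three points A, B, C in the order given.
Side lengths²: AB² = 29, AC² = 106, BC² = 49.
Since AC² = 106 ≥ 49 + 29 = 78, the angle opposite AC is not acute, so the smallest enclosing circle has AC as diameter.
Centre = midpoint of AC = (-7.5, -0.5), r² = 106/4 = 26.5.
Centre = (-7.5, -0.5).

(-7.5, -0.5)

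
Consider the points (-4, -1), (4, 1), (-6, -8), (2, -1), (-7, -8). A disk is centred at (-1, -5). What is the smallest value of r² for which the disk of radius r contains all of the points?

The required radius is the distance from (-1, -5) to the farthest point.
Squared distances: 25, 61, 34, 25, 45.
Maximum is 61, attained at (4, 1).

61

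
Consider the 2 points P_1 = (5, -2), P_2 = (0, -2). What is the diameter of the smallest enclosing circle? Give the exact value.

5

The smallest circle enclosing two points has them as diameter endpoints.
Centre = midpoint = (2.5, -2); r² = |P_1P_2|²/4 = 25/4 = 6.25.
Diameter = 2r = 2√(6.25) = 5.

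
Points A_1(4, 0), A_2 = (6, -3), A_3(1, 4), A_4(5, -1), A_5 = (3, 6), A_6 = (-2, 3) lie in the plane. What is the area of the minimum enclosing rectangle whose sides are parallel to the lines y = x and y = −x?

56

In coordinates u = x + y, v = x − y the rectangle is axis-aligned; the map (x,y)→(u,v) scales areas by 2.
u-values: 4, 3, 5, 4, 9, 1; range = 9 − 1 = 8.
v-values: 4, 9, -3, 6, -3, -5; range = 9 − (-5) = 14.
Area = (8 × 14) / 2 = 56.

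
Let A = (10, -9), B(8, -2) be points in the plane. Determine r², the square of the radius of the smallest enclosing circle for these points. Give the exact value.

13.25

The smallest circle enclosing two points has them as diameter endpoints.
Centre = midpoint = (9, -5.5); r² = |AB|²/4 = 53/4 = 13.25.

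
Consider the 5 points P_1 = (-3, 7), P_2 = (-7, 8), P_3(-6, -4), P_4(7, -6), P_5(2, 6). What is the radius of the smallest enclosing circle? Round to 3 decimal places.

9.899

The farthest pair is P_2–P_4 with squared distance 392. The circle on this segment as diameter has centre (0, 1) and r² = 392/4 = 98.
Check P_1: distance² to centre = 45 ≤ 98, so it lies inside.
All remaining points lie in this disk, and no smaller disk contains both endpoints, so this is the minimum enclosing circle.
r = √98 ≈ 9.899.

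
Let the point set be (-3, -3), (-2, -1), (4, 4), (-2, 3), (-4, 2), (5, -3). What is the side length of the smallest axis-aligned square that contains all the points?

The bounding box has width 9 and height 7.
An axis-aligned square enclosing the set must have side ≥ max(width, height).
So the minimum side is max(9, 7) = 9.

9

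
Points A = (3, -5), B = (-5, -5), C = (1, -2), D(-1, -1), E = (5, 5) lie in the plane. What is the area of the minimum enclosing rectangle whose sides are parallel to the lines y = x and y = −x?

In coordinates u = x + y, v = x − y the rectangle is axis-aligned; the map (x,y)→(u,v) scales areas by 2.
u-values: -2, -10, -1, -2, 10; range = 10 − (-10) = 20.
v-values: 8, 0, 3, 0, 0; range = 8 − 0 = 8.
Area = (20 × 8) / 2 = 80.

80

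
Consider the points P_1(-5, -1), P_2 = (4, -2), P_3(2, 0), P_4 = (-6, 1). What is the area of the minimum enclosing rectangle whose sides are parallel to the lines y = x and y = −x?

52

In coordinates u = x + y, v = x − y the rectangle is axis-aligned; the map (x,y)→(u,v) scales areas by 2.
u-values: -6, 2, 2, -5; range = 2 − (-6) = 8.
v-values: -4, 6, 2, -7; range = 6 − (-7) = 13.
Area = (8 × 13) / 2 = 52.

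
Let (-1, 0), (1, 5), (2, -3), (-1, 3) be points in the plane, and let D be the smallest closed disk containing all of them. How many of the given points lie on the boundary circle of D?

A smallest enclosing disk is always determined by at most three of the input points on its boundary.
The farthest pair is (1, 5)–(2, -3) with squared distance 65. The circle on this segment as diameter has centre (1.5, 1) and r² = 65/4 = 16.25.
Check (-1, 0): distance² to centre = 7.25 ≤ 16.25, so it lies inside.
All remaining points lie in this disk, and no smaller disk contains both endpoints, so this is the minimum enclosing circle.
The points at distance exactly r from the centre are (1, 5), (2, -3) — 2 points.

2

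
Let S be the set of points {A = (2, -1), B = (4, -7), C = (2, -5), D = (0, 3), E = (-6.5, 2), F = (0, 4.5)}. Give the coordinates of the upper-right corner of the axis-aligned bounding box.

x-range [-6.5, 4], y-range [-7, 4.5].
The upper-right corner is (4, 4.5).

(4, 4.5)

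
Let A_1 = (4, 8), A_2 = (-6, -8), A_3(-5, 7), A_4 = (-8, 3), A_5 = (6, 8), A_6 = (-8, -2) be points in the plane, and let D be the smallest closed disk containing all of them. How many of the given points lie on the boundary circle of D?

2

The minimum enclosing circle of a finite set is fixed by two of the points (as a diameter) or three (as a circumcircle).
The farthest pair is A_2–A_5 with squared distance 400. The circle on this segment as diameter has centre (0, 0) and r² = 400/4 = 100.
Check A_1: distance² to centre = 80 ≤ 100, so it lies inside.
All remaining points lie in this disk, and no smaller disk contains both endpoints, so this is the minimum enclosing circle.
The points at distance exactly r from the centre are A_2, A_5 — 2 points.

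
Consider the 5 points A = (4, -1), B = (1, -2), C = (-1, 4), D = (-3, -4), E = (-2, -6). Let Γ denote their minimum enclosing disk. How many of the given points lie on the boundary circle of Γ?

3

By Welzl's lemma the MEC is supported by two points (diametrically opposite) or three points (on a circumcircle).
The minimum enclosing circle is determined by three boundary points: A, C, E.
Their circumcentre is (-23/22, -23/22) with r² = 6161/242.
The farthest remaining point D is at distance² 3037/242 ≤ 6161/242.
The points at distance exactly r from the centre are A, C, E — 3 points.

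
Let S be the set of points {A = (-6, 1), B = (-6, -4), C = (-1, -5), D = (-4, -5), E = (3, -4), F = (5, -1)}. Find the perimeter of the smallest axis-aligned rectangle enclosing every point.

34

Width = max x − min x = 5 − (-6) = 11.
Height = max y − min y = 1 − (-5) = 6.
Perimeter = 2(11 + 6) = 34.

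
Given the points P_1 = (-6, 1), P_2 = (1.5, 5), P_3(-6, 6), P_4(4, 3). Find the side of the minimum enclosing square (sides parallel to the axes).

10

The bounding box has width 10 and height 5.
An axis-aligned square enclosing the set must have side ≥ max(width, height).
So the minimum side is max(10, 5) = 10.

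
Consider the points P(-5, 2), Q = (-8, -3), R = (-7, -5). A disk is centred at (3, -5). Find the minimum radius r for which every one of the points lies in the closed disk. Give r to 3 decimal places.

11.180

The required radius is the distance from (3, -5) to the farthest point.
Squared distances: 113, 125, 100.
Maximum is 125, attained at Q.
r = √125 ≈ 11.180.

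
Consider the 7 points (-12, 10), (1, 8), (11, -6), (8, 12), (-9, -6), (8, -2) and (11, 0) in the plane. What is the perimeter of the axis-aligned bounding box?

Width = max x − min x = 11 − (-12) = 23.
Height = max y − min y = 12 − (-6) = 18.
Perimeter = 2(23 + 18) = 82.

82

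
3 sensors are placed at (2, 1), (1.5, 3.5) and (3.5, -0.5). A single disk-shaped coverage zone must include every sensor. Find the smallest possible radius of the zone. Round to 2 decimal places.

2.24

Call the three points A, B, C in the order given.
Side lengths²: AB² = 6.5, AC² = 4.5, BC² = 20.
Since BC² = 20 ≥ 6.5 + 4.5 = 11, the angle opposite BC is not acute, so the smallest enclosing circle has BC as diameter.
Centre = midpoint of BC = (2.5, 1.5), r² = 20/4 = 5.
r = √5 ≈ 2.24.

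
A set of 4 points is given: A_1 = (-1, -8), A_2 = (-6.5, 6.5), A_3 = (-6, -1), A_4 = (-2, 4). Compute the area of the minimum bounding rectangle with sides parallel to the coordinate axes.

79.75

x ranges over [-6.5, -1], width 5.5.
y ranges over [-8, 6.5], height 14.5.
Area = 5.5 × 14.5 = 79.75.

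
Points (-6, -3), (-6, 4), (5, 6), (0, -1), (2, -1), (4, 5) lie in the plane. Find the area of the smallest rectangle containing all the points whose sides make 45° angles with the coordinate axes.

In coordinates u = x + y, v = x − y the rectangle is axis-aligned; the map (x,y)→(u,v) scales areas by 2.
u-values: -9, -2, 11, -1, 1, 9; range = 11 − (-9) = 20.
v-values: -3, -10, -1, 1, 3, -1; range = 3 − (-10) = 13.
Area = (20 × 13) / 2 = 130.

130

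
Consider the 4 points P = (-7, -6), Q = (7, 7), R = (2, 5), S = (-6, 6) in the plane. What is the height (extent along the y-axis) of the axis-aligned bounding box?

13

max y = 7, min y = -6, so height = 13.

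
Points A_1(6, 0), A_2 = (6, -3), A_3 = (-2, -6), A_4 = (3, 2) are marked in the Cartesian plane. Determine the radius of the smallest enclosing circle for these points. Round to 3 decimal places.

5.002

By Welzl's lemma the MEC is supported by two points (diametrically opposite) or three points (on a circumcircle).
The minimum enclosing circle is determined by three boundary points: A_1, A_3, A_4.
Their circumcentre is (65/34, -49/17) with r² = 28925/1156.
The farthest remaining point A_2 is at distance² 19337/1156 ≤ 28925/1156.
r = √(28925/1156) ≈ 5.002.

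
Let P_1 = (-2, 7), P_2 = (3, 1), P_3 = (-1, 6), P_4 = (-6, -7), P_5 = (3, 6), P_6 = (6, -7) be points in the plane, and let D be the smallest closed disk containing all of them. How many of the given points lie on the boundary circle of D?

3

The minimum enclosing circle is determined by three boundary points: P_1, P_4, P_6.
Their circumcentre is (0, -8/7) with r² = 3445/49.
The farthest remaining point P_5 is at distance² 2941/49 ≤ 3445/49.
The points at distance exactly r from the centre are P_1, P_4, P_6 — 3 points.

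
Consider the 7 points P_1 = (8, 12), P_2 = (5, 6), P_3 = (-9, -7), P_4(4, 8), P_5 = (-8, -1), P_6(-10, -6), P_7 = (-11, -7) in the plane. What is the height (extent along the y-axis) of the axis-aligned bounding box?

max y = 12, min y = -7, so height = 19.

19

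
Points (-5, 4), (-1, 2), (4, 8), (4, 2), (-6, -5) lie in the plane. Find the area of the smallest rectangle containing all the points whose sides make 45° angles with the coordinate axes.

126.5

In coordinates u = x + y, v = x − y the rectangle is axis-aligned; the map (x,y)→(u,v) scales areas by 2.
u-values: -1, 1, 12, 6, -11; range = 12 − (-11) = 23.
v-values: -9, -3, -4, 2, -1; range = 2 − (-9) = 11.
Area = (23 × 11) / 2 = 126.5.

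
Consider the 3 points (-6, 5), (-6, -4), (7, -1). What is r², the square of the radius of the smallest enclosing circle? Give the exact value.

18245/338

Call the three points A, B, C in the order given.
Side lengths²: AB² = 81, AC² = 205, BC² = 178.
Since AC² = 205 < 178 + 81 = 259, the triangle is acute, so the smallest enclosing circle is the circumcircle.
Circumcentre = (-5/26, 0.5), r² = 18245/338.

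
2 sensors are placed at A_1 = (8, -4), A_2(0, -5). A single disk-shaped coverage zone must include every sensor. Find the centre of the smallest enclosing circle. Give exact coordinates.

(4, -4.5)

The smallest circle enclosing two points has them as diameter endpoints.
Centre = midpoint = (4, -4.5); r² = |A_1A_2|²/4 = 65/4 = 16.25.
Centre = (4, -4.5).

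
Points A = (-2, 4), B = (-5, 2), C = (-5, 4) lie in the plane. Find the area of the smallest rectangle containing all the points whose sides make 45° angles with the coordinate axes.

7.5

In coordinates u = x + y, v = x − y the rectangle is axis-aligned; the map (x,y)→(u,v) scales areas by 2.
u-values: 2, -3, -1; range = 2 − (-3) = 5.
v-values: -6, -7, -9; range = -6 − (-9) = 3.
Area = (5 × 3) / 2 = 7.5.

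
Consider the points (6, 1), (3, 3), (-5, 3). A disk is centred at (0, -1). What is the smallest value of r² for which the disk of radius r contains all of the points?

41

The required radius is the distance from (0, -1) to the farthest point.
Squared distances: 40, 25, 41.
Maximum is 41, attained at (-5, 3).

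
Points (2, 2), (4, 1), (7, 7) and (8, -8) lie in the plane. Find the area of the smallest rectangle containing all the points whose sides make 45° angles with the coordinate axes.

112

In coordinates u = x + y, v = x − y the rectangle is axis-aligned; the map (x,y)→(u,v) scales areas by 2.
u-values: 4, 5, 14, 0; range = 14 − 0 = 14.
v-values: 0, 3, 0, 16; range = 16 − 0 = 16.
Area = (14 × 16) / 2 = 112.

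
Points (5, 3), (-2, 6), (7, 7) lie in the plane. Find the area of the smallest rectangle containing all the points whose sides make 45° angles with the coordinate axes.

In coordinates u = x + y, v = x − y the rectangle is axis-aligned; the map (x,y)→(u,v) scales areas by 2.
u-values: 8, 4, 14; range = 14 − 4 = 10.
v-values: 2, -8, 0; range = 2 − (-8) = 10.
Area = (10 × 10) / 2 = 50.

50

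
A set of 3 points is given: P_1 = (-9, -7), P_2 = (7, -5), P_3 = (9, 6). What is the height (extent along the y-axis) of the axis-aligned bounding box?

max y = 6, min y = -7, so height = 13.

13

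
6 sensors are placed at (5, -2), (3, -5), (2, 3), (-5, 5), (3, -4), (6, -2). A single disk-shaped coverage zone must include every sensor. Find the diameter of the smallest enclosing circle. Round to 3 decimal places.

13.119

The minimum enclosing circle is determined by three boundary points: (3, -5), (-5, 5), (6, -2).
Their circumcentre is (1/9, 8/9) with r² = 3485/81.
The farthest remaining point (5, -2) is at distance² 2612/81 ≤ 3485/81.
Diameter = 2r = 2√(3485/81) ≈ 13.119.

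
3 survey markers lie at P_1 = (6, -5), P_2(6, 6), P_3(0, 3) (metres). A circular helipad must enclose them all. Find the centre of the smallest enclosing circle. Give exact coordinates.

Side lengths²: P_1P_2² = 121, P_1P_3² = 100, P_2P_3² = 45.
Since P_1P_2² = 121 < 100 + 45 = 145, the triangle is acute, so the smallest enclosing circle is the circumcircle.
Circumcentre = (5, 0.5), r² = 31.25.
Centre = (5, 0.5).

(5, 0.5)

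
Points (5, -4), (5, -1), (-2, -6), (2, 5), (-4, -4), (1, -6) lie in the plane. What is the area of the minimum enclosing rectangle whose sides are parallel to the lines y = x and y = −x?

In coordinates u = x + y, v = x − y the rectangle is axis-aligned; the map (x,y)→(u,v) scales areas by 2.
u-values: 1, 4, -8, 7, -8, -5; range = 7 − (-8) = 15.
v-values: 9, 6, 4, -3, 0, 7; range = 9 − (-3) = 12.
Area = (15 × 12) / 2 = 90.

90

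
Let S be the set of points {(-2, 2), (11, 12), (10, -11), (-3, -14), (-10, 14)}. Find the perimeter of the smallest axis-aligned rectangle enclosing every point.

Width = max x − min x = 11 − (-10) = 21.
Height = max y − min y = 14 − (-14) = 28.
Perimeter = 2(21 + 28) = 98.

98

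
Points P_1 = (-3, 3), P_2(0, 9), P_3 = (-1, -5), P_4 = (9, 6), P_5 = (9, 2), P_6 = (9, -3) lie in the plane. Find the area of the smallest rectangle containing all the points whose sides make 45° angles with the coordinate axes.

220.5

In coordinates u = x + y, v = x − y the rectangle is axis-aligned; the map (x,y)→(u,v) scales areas by 2.
u-values: 0, 9, -6, 15, 11, 6; range = 15 − (-6) = 21.
v-values: -6, -9, 4, 3, 7, 12; range = 12 − (-9) = 21.
Area = (21 × 21) / 2 = 220.5.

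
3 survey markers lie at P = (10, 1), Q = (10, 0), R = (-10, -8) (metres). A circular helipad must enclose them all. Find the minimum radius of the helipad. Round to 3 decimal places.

Side lengths²: PQ² = 1, PR² = 481, QR² = 464.
Since PR² = 481 ≥ 464 + 1 = 465, the angle opposite PR is not acute, so the smallest enclosing circle has PR as diameter.
Centre = midpoint of PR = (0, -3.5), r² = 481/4 = 120.25.
r = √(120.25) ≈ 10.966.

10.966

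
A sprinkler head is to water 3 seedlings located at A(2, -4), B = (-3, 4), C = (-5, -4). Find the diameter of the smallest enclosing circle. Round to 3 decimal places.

Side lengths²: AB² = 89, AC² = 49, BC² = 68.
Since AB² = 89 < 68 + 49 = 117, the triangle is acute, so the smallest enclosing circle is the circumcircle.
Circumcentre = (-1.5, -0.625), r² = 23.640625.
Diameter = 2r = 2√(23.640625) ≈ 9.724.

9.724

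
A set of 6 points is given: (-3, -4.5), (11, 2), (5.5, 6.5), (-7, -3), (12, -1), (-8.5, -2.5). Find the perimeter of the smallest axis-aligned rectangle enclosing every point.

63

Width = max x − min x = 12 − (-8.5) = 20.5.
Height = max y − min y = 6.5 − (-4.5) = 11.
Perimeter = 2(20.5 + 11) = 63.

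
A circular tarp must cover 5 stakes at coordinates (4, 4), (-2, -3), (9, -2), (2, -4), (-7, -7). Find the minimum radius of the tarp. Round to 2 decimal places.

The minimum enclosing circle is determined by three boundary points: (4, 4), (9, -2), (-7, -7).
Their circumcentre is (17/22, -83/22) with r² = 17141/242.
The farthest remaining point (-2, -3) is at distance² 2005/242 ≤ 17141/242.
r = √(17141/242) ≈ 8.42.

8.42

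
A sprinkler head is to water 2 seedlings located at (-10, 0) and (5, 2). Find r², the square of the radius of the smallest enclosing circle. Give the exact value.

The smallest circle enclosing two points has them as diameter endpoints.
Centre = midpoint = (-2.5, 1); r² = |(-10, 0)−(5, 2)|²/4 = 229/4 = 57.25.

57.25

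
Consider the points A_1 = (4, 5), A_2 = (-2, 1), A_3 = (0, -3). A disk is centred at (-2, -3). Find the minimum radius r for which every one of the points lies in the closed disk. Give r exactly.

The required radius is the distance from (-2, -3) to the farthest point.
Squared distances: 100, 16, 4.
Maximum is 100, attained at A_1.
r = √100 = 10.

10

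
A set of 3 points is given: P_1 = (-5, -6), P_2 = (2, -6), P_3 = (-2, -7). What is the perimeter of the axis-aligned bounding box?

16

Width = max x − min x = 2 − (-5) = 7.
Height = max y − min y = -6 − (-7) = 1.
Perimeter = 2(7 + 1) = 16.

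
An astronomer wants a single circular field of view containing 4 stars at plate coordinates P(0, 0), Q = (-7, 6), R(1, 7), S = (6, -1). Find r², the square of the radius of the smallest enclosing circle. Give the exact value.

The minimum enclosing circle of a finite set is fixed by two of the points (as a diameter) or three (as a circumcircle).
The farthest pair is Q–S with squared distance 218. The circle on this segment as diameter has centre (-0.5, 2.5) and r² = 218/4 = 54.5.
Check P: distance² to centre = 6.5 ≤ 54.5, so it lies inside.
All remaining points lie in this disk, and no smaller disk contains both endpoints, so this is the minimum enclosing circle.

54.5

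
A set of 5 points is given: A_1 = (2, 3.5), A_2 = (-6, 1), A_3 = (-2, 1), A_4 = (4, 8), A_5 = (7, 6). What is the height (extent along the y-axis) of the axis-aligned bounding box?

7

max y = 8, min y = 1, so height = 7.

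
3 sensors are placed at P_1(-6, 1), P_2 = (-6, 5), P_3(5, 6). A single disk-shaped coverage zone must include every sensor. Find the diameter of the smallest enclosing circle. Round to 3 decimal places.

12.083

Side lengths²: P_1P_2² = 16, P_1P_3² = 146, P_2P_3² = 122.
Since P_1P_3² = 146 ≥ 122 + 16 = 138, the angle opposite P_1P_3 is not acute, so the smallest enclosing circle has P_1P_3 as diameter.
Centre = midpoint of P_1P_3 = (-0.5, 3.5), r² = 146/4 = 36.5.
Diameter = 2r = 2√(36.5) ≈ 12.083.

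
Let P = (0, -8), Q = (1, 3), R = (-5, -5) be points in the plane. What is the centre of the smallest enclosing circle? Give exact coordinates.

Side lengths²: PQ² = 122, PR² = 34, QR² = 100.
Since PQ² = 122 < 100 + 34 = 134, the triangle is acute, so the smallest enclosing circle is the circumcircle.
Circumcentre = (-2/29, -71/29), r² = 25925/841.
Centre = (-2/29, -71/29).

(-2/29, -71/29)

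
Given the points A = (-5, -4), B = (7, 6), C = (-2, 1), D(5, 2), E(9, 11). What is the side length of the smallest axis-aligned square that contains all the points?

15

The bounding box has width 14 and height 15.
An axis-aligned square enclosing the set must have side ≥ max(width, height).
So the minimum side is max(14, 15) = 15.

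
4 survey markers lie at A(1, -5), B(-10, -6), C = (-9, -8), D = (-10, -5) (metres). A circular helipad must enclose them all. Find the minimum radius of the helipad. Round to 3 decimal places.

5.523

By Welzl's lemma the MEC is supported by two points (diametrically opposite) or three points (on a circumcircle).
The farthest pair is A–B with squared distance 122. The circle on this segment as diameter has centre (-4.5, -5.5) and r² = 122/4 = 30.5.
Check C: distance² to centre = 26.5 ≤ 30.5, so it lies inside.
All remaining points lie in this disk, and no smaller disk contains both endpoints, so this is the minimum enclosing circle.
r = √(30.5) ≈ 5.523.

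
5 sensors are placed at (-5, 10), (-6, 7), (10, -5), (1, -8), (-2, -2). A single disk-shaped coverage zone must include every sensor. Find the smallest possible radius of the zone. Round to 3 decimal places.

10.607

A smallest enclosing disk is always determined by at most three of the input points on its boundary.
The farthest pair is (-5, 10)–(10, -5) with squared distance 450. The circle on this segment as diameter has centre (2.5, 2.5) and r² = 450/4 = 112.5.
Check (-6, 7): distance² to centre = 92.5 ≤ 112.5, so it lies inside.
All remaining points lie in this disk, and no smaller disk contains both endpoints, so this is the minimum enclosing circle.
r = √(112.5) ≈ 10.607.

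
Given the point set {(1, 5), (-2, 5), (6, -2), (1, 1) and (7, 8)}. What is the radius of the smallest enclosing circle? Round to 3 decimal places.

The minimum enclosing circle is determined by three boundary points: (-2, 5), (6, -2), (7, 8).
Their circumcentre is (207/58, 191/58) with r² = 57065/1682.
The farthest remaining point (1, 1) is at distance² 19945/1682 ≤ 57065/1682.
r = √(57065/1682) ≈ 5.825.

5.825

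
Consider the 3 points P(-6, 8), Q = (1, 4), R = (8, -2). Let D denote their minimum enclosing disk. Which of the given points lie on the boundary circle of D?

Side lengths²: PQ² = 65, PR² = 296, QR² = 85.
Since PR² = 296 ≥ 85 + 65 = 150, the angle opposite PR is not acute, so the smallest enclosing circle has PR as diameter.
Centre = midpoint of PR = (1, 3), r² = 296/4 = 74.
The points at distance exactly r from the centre are P, R — 2 points.

P, R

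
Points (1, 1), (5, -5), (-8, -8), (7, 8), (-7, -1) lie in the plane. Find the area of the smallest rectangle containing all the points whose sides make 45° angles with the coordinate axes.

248

In coordinates u = x + y, v = x − y the rectangle is axis-aligned; the map (x,y)→(u,v) scales areas by 2.
u-values: 2, 0, -16, 15, -8; range = 15 − (-16) = 31.
v-values: 0, 10, 0, -1, -6; range = 10 − (-6) = 16.
Area = (31 × 16) / 2 = 248.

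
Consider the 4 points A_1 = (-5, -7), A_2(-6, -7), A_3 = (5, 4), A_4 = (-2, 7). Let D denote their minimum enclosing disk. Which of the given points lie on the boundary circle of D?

The minimum enclosing circle of a finite set is fixed by two of the points (as a diameter) or three (as a circumcircle).
The minimum enclosing circle is determined by three boundary points: A_2, A_3, A_4.
Their circumcentre is (-1.2, -0.8) with r² = 61.48.
The farthest remaining point A_1 is at distance² 52.88 ≤ 61.48.
The points at distance exactly r from the centre are A_2, A_3, A_4 — 3 points.

A_2, A_3, A_4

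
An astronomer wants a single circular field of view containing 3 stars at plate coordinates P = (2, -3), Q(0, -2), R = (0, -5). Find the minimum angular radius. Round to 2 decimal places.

Side lengths²: PQ² = 5, PR² = 8, QR² = 9.
Since QR² = 9 < 8 + 5 = 13, the triangle is acute, so the smallest enclosing circle is the circumcircle.
Circumcentre = (0.5, -3.5), r² = 2.5.
r = √(2.5) ≈ 1.58.

1.58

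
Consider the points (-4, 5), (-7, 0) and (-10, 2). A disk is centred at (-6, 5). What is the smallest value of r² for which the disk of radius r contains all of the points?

The required radius is the distance from (-6, 5) to the farthest point.
Squared distances: 4, 26, 25.
Maximum is 26, attained at (-7, 0).

26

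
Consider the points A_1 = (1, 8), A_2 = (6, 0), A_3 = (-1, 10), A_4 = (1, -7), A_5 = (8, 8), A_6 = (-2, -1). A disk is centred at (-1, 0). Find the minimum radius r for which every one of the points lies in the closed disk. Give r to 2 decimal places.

The required radius is the distance from (-1, 0) to the farthest point.
Squared distances: 68, 49, 100, 53, 145, 2.
Maximum is 145, attained at A_5.
r = √145 ≈ 12.04.

12.04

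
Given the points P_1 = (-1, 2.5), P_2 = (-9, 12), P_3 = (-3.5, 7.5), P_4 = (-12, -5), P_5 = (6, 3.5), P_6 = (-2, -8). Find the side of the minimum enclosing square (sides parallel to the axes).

20

The bounding box has width 18 and height 20.
An axis-aligned square enclosing the set must have side ≥ max(width, height).
So the minimum side is max(18, 20) = 20.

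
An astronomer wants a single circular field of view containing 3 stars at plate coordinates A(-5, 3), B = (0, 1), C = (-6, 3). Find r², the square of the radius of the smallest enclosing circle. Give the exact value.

10

Side lengths²: AB² = 29, AC² = 1, BC² = 40.
Since BC² = 40 ≥ 29 + 1 = 30, the angle opposite BC is not acute, so the smallest enclosing circle has BC as diameter.
Centre = midpoint of BC = (-3, 2), r² = 40/4 = 10.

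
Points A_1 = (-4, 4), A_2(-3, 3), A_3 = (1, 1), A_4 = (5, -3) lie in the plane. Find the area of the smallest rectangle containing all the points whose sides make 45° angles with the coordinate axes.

In coordinates u = x + y, v = x − y the rectangle is axis-aligned; the map (x,y)→(u,v) scales areas by 2.
u-values: 0, 0, 2, 2; range = 2 − 0 = 2.
v-values: -8, -6, 0, 8; range = 8 − (-8) = 16.
Area = (2 × 16) / 2 = 16.

16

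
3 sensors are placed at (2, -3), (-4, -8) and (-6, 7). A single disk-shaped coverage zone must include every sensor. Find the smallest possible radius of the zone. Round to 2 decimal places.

Call the three points A, B, C in the order given.
Side lengths²: AB² = 61, AC² = 164, BC² = 229.
Since BC² = 229 ≥ 164 + 61 = 225, the angle opposite BC is not acute, so the smallest enclosing circle has BC as diameter.
Centre = midpoint of BC = (-5, -0.5), r² = 229/4 = 57.25.
r = √(57.25) ≈ 7.57.

7.57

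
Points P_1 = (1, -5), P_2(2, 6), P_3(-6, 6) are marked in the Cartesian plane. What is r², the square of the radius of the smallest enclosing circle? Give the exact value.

5185/121

Side lengths²: P_1P_2² = 122, P_1P_3² = 170, P_2P_3² = 64.
Since P_1P_3² = 170 < 122 + 64 = 186, the triangle is acute, so the smallest enclosing circle is the circumcircle.
Circumcentre = (-2, 9/11), r² = 5185/121.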